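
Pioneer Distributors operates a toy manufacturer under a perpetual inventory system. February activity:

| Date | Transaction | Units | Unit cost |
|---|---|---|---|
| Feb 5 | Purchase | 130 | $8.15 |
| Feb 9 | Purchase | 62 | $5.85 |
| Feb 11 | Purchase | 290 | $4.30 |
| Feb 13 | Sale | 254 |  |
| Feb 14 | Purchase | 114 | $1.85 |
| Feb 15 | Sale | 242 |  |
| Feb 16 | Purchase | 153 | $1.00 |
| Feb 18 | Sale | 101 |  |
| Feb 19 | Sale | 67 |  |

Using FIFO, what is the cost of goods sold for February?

Feb 13, 254 sold [FIFO — oldest first]: 130 @ $8.15 + 62 @ $5.85 + 62 @ $4.30 = $1,688.80
Feb 15, 242 sold [FIFO — oldest first]: 228 @ $4.30 + 14 @ $1.85 = $1,006.30
Feb 18, 101 sold [FIFO — oldest first]: 100 @ $1.85 + 1 @ $1.00 = $186.00
Feb 19, 67 sold [FIFO — oldest first]: 67 @ $1.00 = $67.00
Total COGS = $1,688.80 + $1,006.30 + $186.00 + $67.00 = $2,948.10
Ending inventory: 85 @ $1.00 = $85.00

COGS = $2,948.10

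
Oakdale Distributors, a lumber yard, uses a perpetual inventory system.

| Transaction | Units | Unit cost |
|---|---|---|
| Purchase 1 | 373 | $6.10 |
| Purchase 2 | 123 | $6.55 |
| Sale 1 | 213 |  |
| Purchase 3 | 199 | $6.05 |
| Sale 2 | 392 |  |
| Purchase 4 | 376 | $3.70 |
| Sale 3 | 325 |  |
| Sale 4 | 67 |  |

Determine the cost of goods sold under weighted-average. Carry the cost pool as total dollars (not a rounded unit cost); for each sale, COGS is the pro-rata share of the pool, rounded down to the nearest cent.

After Purchase 1: 373 on hand, pool $2,275.30 (≈ $6.1000 each)
After Purchase 2: 496 on hand, pool $3,080.95 (≈ $6.2116 each)
Sale 1, sell 213: 213/496 × $3,080.95 → $1,323.06
After Purchase 3: 482 on hand, pool $2,961.84 (≈ $6.1449 each)
Sale 2, sell 392: 392/482 × $2,961.84 → $2,408.79
After Purchase 4: 466 on hand, pool $1,944.25 (≈ $4.1722 each)
Sale 3, sell 325: 325/466 × $1,944.25 → $1,355.96
Sale 4, sell 67: 67/141 × $588.29 → $279.54
Total COGS = $1,323.06 + $2,408.79 + $1,355.96 + $279.54 = $5,367.35
Ending inventory (cost pool remaining) = $308.75

COGS = $5,367.35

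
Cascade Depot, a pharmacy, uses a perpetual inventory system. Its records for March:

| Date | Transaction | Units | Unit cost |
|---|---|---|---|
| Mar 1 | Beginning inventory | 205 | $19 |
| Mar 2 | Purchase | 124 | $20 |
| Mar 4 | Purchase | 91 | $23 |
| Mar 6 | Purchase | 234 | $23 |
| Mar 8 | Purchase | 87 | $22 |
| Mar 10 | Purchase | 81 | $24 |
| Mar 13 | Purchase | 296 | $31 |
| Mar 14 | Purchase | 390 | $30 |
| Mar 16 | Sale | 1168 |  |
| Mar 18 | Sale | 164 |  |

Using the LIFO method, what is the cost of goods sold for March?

COGS = $35,240

Mar 16, 1168 sold [LIFO — newest first]: 390 @ $30 + 296 @ $31 + 81 @ $24 + 87 @ $22 + 234 @ $23 + 80 @ $23 = $31,956
Mar 18, 164 sold [LIFO — newest first]: 11 @ $23 + 124 @ $20 + 29 @ $19 = $3,284
Total COGS = $31,956 + $3,284 = $35,240
Ending inventory: 176 @ $19 = $3,344
Check: goods available $38,584 = COGS $35,240 + ending $3,344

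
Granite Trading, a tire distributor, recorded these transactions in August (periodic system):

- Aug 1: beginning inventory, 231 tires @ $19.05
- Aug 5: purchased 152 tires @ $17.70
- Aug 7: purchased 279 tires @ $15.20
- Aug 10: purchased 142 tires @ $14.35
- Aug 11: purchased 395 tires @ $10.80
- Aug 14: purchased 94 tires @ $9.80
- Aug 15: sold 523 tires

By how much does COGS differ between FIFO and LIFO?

FIFO COGS: 231 @ $19.05 + 152 @ $17.70 + 140 @ $15.20 = $9,218.95
LIFO COGS: 94 @ $9.80 + 395 @ $10.80 + 34 @ $14.35 = $5,675.10
Difference = |$9,218.95 − $5,675.10| = $3,543.85

$3,543.85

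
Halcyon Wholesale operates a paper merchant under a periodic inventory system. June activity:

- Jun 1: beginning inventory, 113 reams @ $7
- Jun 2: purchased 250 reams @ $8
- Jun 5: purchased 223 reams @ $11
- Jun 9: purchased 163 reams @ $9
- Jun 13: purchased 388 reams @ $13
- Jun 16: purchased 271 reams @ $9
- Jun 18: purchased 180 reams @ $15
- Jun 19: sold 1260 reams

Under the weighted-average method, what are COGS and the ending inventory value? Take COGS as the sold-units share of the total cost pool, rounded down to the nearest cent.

Jun 19, sell 1260: 1260/1588 × $16,894.00 → $13,404.55
Ending inventory (cost pool remaining) = $3,489.45
Check: goods available $16,894.00 = COGS $13,404.55 + ending $3,489.45

COGS = $13,404.55; ending inventory = $3,489.45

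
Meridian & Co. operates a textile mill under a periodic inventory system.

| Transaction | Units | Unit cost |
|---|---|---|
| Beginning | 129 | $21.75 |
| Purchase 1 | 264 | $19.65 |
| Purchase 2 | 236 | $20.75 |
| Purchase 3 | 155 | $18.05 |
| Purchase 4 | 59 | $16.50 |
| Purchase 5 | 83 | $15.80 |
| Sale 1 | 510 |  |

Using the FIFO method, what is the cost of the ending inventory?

Sale 1 (510) [FIFO — oldest first]: 129 @ $21.75 + 264 @ $19.65 + 117 @ $20.75 = $10,421.10
Ending inventory: 119 @ $20.75 + 155 @ $18.05 + 59 @ $16.50 + 83 @ $15.80 = $7,551.90
Check: goods available $17,973.00 = COGS $10,421.10 + ending $7,551.90

Ending inventory = $7,551.90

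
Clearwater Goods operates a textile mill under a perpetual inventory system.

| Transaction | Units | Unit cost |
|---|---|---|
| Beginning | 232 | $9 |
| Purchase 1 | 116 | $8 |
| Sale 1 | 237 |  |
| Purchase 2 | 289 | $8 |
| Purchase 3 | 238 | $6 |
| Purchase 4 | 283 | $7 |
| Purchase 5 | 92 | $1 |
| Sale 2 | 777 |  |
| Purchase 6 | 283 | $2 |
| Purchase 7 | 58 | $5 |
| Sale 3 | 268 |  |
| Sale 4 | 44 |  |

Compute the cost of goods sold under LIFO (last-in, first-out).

Sale 1 (237) [LIFO — newest first]: 116 @ $8 + 121 @ $9 = $2,017
Sale 2 (777) [LIFO — newest first]: 92 @ $1 + 283 @ $7 + 238 @ $6 + 164 @ $8 = $4,813
Sale 3 (268) [LIFO — newest first]: 58 @ $5 + 210 @ $2 = $710
Sale 4 (44) [LIFO — newest first]: 44 @ $2 = $88
Total COGS = $2,017 + $4,813 + $710 + $88 = $7,628
Ending inventory: 111 @ $9 + 125 @ $8 + 29 @ $2 = $2,057

COGS = $7,628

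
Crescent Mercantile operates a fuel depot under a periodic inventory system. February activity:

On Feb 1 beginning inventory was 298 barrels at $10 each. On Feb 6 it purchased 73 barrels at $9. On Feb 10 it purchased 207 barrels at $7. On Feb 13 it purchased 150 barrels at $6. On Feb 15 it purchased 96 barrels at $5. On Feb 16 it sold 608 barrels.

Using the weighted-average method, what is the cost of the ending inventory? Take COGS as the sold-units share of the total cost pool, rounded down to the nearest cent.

Ending inventory = $1,694.98

Feb 16, sell 608: 608/824 × $6,466.00 → $4,771.02
Ending inventory (cost pool remaining) = $1,694.98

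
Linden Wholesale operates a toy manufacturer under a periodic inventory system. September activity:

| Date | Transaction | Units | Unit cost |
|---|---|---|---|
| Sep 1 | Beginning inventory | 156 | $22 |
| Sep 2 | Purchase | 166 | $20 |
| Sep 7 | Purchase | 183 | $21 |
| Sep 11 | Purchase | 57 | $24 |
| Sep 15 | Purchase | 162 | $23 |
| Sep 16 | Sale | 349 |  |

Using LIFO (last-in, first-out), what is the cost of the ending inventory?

Ending inventory = $7,865

Sep 16, 349 sold [LIFO — newest first]: 162 @ $23 + 57 @ $24 + 130 @ $21 = $7,824
Ending inventory: 156 @ $22 + 166 @ $20 + 53 @ $21 = $7,865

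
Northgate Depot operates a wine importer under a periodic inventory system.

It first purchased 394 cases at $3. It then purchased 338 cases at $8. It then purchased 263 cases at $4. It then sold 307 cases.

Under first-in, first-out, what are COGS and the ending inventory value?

COGS = $921; ending inventory = $4,017

Sale 1 (307) [FIFO — oldest first]: 307 @ $3 = $921
Ending inventory: 87 @ $3 + 338 @ $8 + 263 @ $4 = $4,017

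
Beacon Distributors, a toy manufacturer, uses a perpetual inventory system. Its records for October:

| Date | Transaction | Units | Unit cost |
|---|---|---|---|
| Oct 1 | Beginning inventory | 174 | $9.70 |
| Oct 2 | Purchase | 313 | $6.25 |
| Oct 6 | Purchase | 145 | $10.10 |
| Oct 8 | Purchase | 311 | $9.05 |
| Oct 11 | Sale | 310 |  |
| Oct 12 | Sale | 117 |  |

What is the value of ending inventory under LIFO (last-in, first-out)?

Oct 11, 310 sold [LIFO — newest first]: 310 @ $9.05 = $2,805.50
Oct 12, 117 sold [LIFO — newest first]: 1 @ $9.05 + 116 @ $10.10 = $1,180.65
Total COGS = $2,805.50 + $1,180.65 = $3,986.15
Ending inventory: 174 @ $9.70 + 313 @ $6.25 + 29 @ $10.10 = $3,936.95

Ending inventory = $3,936.95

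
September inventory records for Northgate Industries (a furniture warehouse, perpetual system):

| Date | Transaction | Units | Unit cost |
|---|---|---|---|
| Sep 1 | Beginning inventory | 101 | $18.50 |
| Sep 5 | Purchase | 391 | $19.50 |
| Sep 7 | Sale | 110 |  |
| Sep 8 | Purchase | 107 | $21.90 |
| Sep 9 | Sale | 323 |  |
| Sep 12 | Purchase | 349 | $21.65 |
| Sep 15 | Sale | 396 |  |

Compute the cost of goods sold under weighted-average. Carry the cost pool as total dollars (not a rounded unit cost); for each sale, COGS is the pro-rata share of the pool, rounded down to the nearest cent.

After Sep 1: 101 on hand, pool $1,868.50 (≈ $18.5000 each)
After Sep 5: 492 on hand, pool $9,493.00 (≈ $19.2947 each)
Sep 7, sell 110: 110/492 × $9,493.00 → $2,122.41
After Sep 8: 489 on hand, pool $9,713.89 (≈ $19.8648 each)
Sep 9, sell 323: 323/489 × $9,713.89 → $6,416.33
After Sep 12: 515 on hand, pool $10,853.41 (≈ $21.0746 each)
Sep 15, sell 396: 396/515 × $10,853.41 → $8,345.53
Total COGS = $2,122.41 + $6,416.33 + $8,345.53 = $16,884.27
Ending inventory (cost pool remaining) = $2,507.88

COGS = $16,884.27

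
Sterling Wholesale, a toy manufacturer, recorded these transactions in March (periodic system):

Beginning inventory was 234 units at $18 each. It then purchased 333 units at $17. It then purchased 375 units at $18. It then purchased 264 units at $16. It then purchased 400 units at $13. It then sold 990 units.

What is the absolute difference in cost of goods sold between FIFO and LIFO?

FIFO COGS: 234 @ $18 + 333 @ $17 + 375 @ $18 + 48 @ $16 = $17,391
LIFO COGS: 400 @ $13 + 264 @ $16 + 326 @ $18 = $15,292
Difference = |$17,391 − $15,292| = $2,099

$2,099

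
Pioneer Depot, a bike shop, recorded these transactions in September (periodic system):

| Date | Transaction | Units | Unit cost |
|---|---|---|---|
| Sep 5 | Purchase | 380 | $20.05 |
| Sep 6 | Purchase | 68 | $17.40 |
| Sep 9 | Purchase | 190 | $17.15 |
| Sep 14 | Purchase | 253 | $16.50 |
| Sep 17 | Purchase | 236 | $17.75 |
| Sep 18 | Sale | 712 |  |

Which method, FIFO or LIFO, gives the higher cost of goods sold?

FIFO

FIFO COGS: 380 @ $20.05 + 68 @ $17.40 + 190 @ $17.15 + 74 @ $16.50 = $13,281.70
LIFO COGS: 236 @ $17.75 + 253 @ $16.50 + 190 @ $17.15 + 33 @ $17.40 = $12,196.20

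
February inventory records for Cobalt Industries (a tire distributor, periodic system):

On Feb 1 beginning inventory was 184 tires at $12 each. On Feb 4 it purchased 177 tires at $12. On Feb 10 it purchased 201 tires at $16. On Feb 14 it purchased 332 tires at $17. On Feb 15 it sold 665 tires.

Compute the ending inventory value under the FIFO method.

Ending inventory = $3,893

Feb 15, 665 sold [FIFO — oldest first]: 184 @ $12 + 177 @ $12 + 201 @ $16 + 103 @ $17 = $9,299
Ending inventory: 229 @ $17 = $3,893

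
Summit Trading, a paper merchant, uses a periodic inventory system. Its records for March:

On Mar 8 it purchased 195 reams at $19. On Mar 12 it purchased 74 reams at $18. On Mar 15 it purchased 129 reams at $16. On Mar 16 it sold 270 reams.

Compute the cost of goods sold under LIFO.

COGS = $4,669

Mar 16, 270 sold [LIFO — newest first]: 129 @ $16 + 74 @ $18 + 67 @ $19 = $4,669
Ending inventory: 128 @ $19 = $2,432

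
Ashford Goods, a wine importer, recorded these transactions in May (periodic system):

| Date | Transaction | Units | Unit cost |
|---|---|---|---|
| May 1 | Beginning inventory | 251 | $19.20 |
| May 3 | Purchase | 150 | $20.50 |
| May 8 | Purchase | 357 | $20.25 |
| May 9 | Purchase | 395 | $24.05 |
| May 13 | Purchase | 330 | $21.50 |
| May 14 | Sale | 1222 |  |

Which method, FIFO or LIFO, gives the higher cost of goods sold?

LIFO

FIFO COGS: 251 @ $19.20 + 150 @ $20.50 + 357 @ $20.25 + 395 @ $24.05 + 69 @ $21.50 = $26,106.70
LIFO COGS: 330 @ $21.50 + 395 @ $24.05 + 357 @ $20.25 + 140 @ $20.50 = $26,694.00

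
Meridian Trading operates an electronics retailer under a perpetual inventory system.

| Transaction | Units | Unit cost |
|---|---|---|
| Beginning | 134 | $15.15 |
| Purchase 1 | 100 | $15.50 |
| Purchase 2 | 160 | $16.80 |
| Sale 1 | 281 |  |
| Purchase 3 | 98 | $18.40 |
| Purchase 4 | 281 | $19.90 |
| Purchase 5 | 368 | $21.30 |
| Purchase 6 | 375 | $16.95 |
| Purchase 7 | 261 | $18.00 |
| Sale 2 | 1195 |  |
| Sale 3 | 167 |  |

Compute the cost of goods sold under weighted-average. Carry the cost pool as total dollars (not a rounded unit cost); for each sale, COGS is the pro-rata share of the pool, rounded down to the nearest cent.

After Beginning: 134 on hand, pool $2,030.10 (≈ $15.1500 each)
After Purchase 1: 234 on hand, pool $3,580.10 (≈ $15.2996 each)
After Purchase 2: 394 on hand, pool $6,268.10 (≈ $15.9089 each)
Sale 1, sell 281: 281/394 × $6,268.10 → $4,470.39
After Purchase 3: 211 on hand, pool $3,600.91 (≈ $17.0659 each)
After Purchase 4: 492 on hand, pool $9,192.81 (≈ $18.6846 each)
After Purchase 5: 860 on hand, pool $17,031.21 (≈ $19.8037 each)
After Purchase 6: 1235 on hand, pool $23,387.46 (≈ $18.9372 each)
After Purchase 7: 1496 on hand, pool $28,085.46 (≈ $18.7737 each)
Sale 2, sell 1195: 1195/1496 × $28,085.46 → $22,434.57
Sale 3, sell 167: 167/301 × $5,650.89 → $3,135.21
Total COGS = $4,470.39 + $22,434.57 + $3,135.21 = $30,040.17
Ending inventory (cost pool remaining) = $2,515.68

COGS = $30,040.17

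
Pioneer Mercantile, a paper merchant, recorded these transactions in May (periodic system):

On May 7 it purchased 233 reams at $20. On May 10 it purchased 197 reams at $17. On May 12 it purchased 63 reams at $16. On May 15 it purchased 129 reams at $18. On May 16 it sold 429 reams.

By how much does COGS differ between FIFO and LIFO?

FIFO COGS: 233 @ $20 + 196 @ $17 = $7,992
LIFO COGS: 129 @ $18 + 63 @ $16 + 197 @ $17 + 40 @ $20 = $7,479
Difference = |$7,992 − $7,479| = $513

$513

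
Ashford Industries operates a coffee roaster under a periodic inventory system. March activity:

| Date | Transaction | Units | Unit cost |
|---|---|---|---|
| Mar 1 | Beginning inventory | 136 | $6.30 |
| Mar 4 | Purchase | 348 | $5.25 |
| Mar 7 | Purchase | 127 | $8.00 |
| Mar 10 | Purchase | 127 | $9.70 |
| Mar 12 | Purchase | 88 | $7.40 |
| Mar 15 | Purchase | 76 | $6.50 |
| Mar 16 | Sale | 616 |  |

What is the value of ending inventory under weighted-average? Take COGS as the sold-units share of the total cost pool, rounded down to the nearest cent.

Mar 16, sell 616: 616/902 × $6,076.90 → $4,150.07
Ending inventory (cost pool remaining) = $1,926.83
Check: goods available $6,076.90 = COGS $4,150.07 + ending $1,926.83

Ending inventory = $1,926.83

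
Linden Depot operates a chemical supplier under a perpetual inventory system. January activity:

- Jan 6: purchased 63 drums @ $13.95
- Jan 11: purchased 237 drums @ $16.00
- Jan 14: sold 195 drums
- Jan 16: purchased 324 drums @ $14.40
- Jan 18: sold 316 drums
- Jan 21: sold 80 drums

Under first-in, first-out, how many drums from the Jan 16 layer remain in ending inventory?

33

Jan 14, 195 sold [FIFO — oldest first]: 63 @ $13.95 + 132 @ $16.00 = $2,990.85
Jan 18, 316 sold [FIFO — oldest first]: 105 @ $16.00 + 211 @ $14.40 = $4,718.40
Jan 21, 80 sold [FIFO — oldest first]: 80 @ $14.40 = $1,152.00
Total COGS = $2,990.85 + $4,718.40 + $1,152.00 = $8,861.25
Ending inventory: 33 @ $14.40 = $475.20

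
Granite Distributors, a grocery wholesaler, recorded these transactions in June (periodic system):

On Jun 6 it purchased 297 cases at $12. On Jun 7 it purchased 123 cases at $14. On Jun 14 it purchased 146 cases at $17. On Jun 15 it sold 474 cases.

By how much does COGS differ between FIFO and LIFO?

$460

FIFO COGS: 297 @ $12 + 123 @ $14 + 54 @ $17 = $6,204
LIFO COGS: 146 @ $17 + 123 @ $14 + 205 @ $12 = $6,664
Difference = |$6,204 − $6,664| = $460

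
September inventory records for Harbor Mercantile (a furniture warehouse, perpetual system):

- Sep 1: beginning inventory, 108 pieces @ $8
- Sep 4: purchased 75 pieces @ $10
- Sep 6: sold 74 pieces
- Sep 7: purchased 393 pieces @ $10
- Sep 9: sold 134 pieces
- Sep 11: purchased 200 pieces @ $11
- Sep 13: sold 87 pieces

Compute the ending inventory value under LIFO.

Ending inventory = $4,707

Sep 6, 74 sold [LIFO — newest first]: 74 @ $10 = $740
Sep 9, 134 sold [LIFO — newest first]: 134 @ $10 = $1,340
Sep 13, 87 sold [LIFO — newest first]: 87 @ $11 = $957
Total COGS = $740 + $1,340 + $957 = $3,037
Ending inventory: 108 @ $8 + 1 @ $10 + 259 @ $10 + 113 @ $11 = $4,707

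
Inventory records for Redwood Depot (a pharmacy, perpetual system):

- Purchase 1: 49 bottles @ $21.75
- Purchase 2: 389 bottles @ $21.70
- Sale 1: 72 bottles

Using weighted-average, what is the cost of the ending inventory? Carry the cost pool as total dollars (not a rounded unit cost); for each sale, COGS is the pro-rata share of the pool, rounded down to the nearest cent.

After Purchase 1: 49 on hand, pool $1,065.75 (≈ $21.7500 each)
After Purchase 2: 438 on hand, pool $9,507.05 (≈ $21.7056 each)
Sale 1, sell 72: 72/438 × $9,507.05 → $1,562.80
Ending inventory (cost pool remaining) = $7,944.25

Ending inventory = $7,944.25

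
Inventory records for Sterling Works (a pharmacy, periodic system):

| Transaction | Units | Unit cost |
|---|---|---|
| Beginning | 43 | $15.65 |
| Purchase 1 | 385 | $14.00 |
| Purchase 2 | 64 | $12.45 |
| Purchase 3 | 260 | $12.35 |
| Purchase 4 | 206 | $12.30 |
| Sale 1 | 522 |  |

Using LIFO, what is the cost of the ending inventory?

Sale 1 (522) [LIFO — newest first]: 206 @ $12.30 + 260 @ $12.35 + 56 @ $12.45 = $6,442.00
Ending inventory: 43 @ $15.65 + 385 @ $14.00 + 8 @ $12.45 = $6,162.55

Ending inventory = $6,162.55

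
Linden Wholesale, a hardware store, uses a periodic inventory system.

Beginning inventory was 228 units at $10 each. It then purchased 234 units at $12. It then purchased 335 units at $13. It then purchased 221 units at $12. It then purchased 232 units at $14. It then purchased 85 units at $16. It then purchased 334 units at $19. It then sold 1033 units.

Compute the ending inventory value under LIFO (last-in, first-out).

Sale 1 (1033) [LIFO — newest first]: 334 @ $19 + 85 @ $16 + 232 @ $14 + 221 @ $12 + 161 @ $13 = $15,699
Ending inventory: 228 @ $10 + 234 @ $12 + 174 @ $13 = $7,350
Check: goods available $23,049 = COGS $15,699 + ending $7,350

Ending inventory = $7,350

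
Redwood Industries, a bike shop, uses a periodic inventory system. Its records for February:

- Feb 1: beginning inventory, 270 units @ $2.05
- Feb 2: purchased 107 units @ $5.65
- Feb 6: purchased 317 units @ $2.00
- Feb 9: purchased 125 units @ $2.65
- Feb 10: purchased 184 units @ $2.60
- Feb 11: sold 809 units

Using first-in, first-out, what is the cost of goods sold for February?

COGS = $2,096.80

Feb 11, 809 sold [FIFO — oldest first]: 270 @ $2.05 + 107 @ $5.65 + 317 @ $2.00 + 115 @ $2.65 = $2,096.80
Ending inventory: 10 @ $2.65 + 184 @ $2.60 = $504.90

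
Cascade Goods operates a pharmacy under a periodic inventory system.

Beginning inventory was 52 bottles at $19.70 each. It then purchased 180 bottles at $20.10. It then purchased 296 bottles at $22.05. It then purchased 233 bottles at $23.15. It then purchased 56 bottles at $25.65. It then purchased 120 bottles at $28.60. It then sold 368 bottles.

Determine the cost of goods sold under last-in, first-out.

Sale 1 (368) [LIFO — newest first]: 120 @ $28.60 + 56 @ $25.65 + 192 @ $23.15 = $9,313.20
Ending inventory: 52 @ $19.70 + 180 @ $20.10 + 296 @ $22.05 + 41 @ $23.15 = $12,118.35
Check: goods available $21,431.55 = COGS $9,313.20 + ending $12,118.35

COGS = $9,313.20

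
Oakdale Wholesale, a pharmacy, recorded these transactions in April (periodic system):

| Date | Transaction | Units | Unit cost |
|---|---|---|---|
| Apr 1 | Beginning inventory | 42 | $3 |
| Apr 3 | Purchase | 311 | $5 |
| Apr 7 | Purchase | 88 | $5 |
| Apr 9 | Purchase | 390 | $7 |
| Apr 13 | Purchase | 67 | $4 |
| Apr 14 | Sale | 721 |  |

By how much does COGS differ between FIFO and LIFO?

$237

FIFO COGS: 42 @ $3 + 311 @ $5 + 88 @ $5 + 280 @ $7 = $4,081
LIFO COGS: 67 @ $4 + 390 @ $7 + 88 @ $5 + 176 @ $5 = $4,318
Difference = |$4,081 − $4,318| = $237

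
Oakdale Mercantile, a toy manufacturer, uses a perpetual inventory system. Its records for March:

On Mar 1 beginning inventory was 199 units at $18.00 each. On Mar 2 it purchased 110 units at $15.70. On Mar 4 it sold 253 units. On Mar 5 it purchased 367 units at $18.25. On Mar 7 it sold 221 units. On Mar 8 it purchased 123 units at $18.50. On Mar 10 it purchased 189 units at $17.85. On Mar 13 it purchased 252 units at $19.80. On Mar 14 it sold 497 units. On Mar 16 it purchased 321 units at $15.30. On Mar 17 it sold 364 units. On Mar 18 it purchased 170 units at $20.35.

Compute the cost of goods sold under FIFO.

Mar 4, 253 sold [FIFO — oldest first]: 199 @ $18.00 + 54 @ $15.70 = $4,429.80
Mar 7, 221 sold [FIFO — oldest first]: 56 @ $15.70 + 165 @ $18.25 = $3,890.45
Mar 14, 497 sold [FIFO — oldest first]: 202 @ $18.25 + 123 @ $18.50 + 172 @ $17.85 = $9,032.20
Mar 17, 364 sold [FIFO — oldest first]: 17 @ $17.85 + 252 @ $19.80 + 95 @ $15.30 = $6,746.55
Total COGS = $4,429.80 + $3,890.45 + $9,032.20 + $6,746.55 = $24,099.00
Ending inventory: 226 @ $15.30 + 170 @ $20.35 = $6,917.30
Check: goods available $31,016.30 = COGS $24,099.00 + ending $6,917.30

COGS = $24,099.00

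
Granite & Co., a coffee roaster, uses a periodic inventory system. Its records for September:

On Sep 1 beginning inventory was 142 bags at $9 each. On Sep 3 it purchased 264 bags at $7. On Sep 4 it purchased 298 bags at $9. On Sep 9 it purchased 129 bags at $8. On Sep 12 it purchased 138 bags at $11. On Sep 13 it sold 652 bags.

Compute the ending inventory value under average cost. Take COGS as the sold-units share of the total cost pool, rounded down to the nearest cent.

Sep 13, sell 652: 652/971 × $8,358.00 → $5,612.16
Ending inventory (cost pool remaining) = $2,745.84
Check: goods available $8,358.00 = COGS $5,612.16 + ending $2,745.84

Ending inventory = $2,745.84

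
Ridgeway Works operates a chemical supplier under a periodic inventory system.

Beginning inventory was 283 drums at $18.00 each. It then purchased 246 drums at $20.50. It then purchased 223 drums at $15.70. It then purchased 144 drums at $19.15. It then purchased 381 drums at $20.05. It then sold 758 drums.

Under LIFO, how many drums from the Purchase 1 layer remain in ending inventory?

Sale 1 (758) [LIFO — newest first]: 381 @ $20.05 + 144 @ $19.15 + 223 @ $15.70 + 10 @ $20.50 = $14,102.75
Ending inventory: 283 @ $18.00 + 236 @ $20.50 = $9,932.00

236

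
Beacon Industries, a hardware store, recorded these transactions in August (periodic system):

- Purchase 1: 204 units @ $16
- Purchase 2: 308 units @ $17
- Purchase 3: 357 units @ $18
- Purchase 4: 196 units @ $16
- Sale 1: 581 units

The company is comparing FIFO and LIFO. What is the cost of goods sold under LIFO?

FIFO COGS: 204 @ $16 + 308 @ $17 + 69 @ $18 = $9,742
LIFO COGS: 196 @ $16 + 357 @ $18 + 28 @ $17 = $10,038

COGS = $10,038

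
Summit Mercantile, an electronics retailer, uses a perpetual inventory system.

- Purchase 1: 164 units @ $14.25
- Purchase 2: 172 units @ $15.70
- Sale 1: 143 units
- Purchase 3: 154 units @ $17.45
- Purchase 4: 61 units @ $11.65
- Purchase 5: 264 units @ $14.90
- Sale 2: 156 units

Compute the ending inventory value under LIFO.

Sale 1 (143) [LIFO — newest first]: 143 @ $15.70 = $2,245.10
Sale 2 (156) [LIFO — newest first]: 156 @ $14.90 = $2,324.40
Total COGS = $2,245.10 + $2,324.40 = $4,569.50
Ending inventory: 164 @ $14.25 + 29 @ $15.70 + 154 @ $17.45 + 61 @ $11.65 + 108 @ $14.90 = $7,799.45
Check: goods available $12,368.95 = COGS $4,569.50 + ending $7,799.45

Ending inventory = $7,799.45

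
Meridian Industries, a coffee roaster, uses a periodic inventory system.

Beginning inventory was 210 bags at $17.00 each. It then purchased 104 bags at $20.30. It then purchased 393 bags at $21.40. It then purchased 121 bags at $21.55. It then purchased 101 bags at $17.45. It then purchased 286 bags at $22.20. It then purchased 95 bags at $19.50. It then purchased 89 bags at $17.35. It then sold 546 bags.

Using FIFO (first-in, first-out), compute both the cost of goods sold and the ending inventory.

COGS = $10,646.00; ending inventory = $17,561.25

Sale 1 (546) [FIFO — oldest first]: 210 @ $17.00 + 104 @ $20.30 + 232 @ $21.40 = $10,646.00
Ending inventory: 161 @ $21.40 + 121 @ $21.55 + 101 @ $17.45 + 286 @ $22.20 + 95 @ $19.50 + 89 @ $17.35 = $17,561.25
Check: goods available $28,207.25 = COGS $10,646.00 + ending $17,561.25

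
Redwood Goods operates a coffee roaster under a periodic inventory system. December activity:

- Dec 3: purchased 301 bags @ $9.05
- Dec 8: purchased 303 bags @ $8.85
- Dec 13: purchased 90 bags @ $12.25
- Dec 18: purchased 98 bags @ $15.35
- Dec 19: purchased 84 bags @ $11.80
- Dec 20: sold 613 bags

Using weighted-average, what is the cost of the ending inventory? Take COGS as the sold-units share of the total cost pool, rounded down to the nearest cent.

Ending inventory = $2,703.14

Dec 20, sell 613: 613/876 × $9,003.60 → $6,300.46
Ending inventory (cost pool remaining) = $2,703.14
Check: goods available $9,003.60 = COGS $6,300.46 + ending $2,703.14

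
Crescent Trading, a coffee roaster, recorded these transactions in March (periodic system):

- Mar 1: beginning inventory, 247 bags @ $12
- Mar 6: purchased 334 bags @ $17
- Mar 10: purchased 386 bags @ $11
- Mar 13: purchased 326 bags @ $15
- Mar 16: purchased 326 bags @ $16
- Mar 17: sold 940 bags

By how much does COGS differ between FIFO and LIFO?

FIFO COGS: 247 @ $12 + 334 @ $17 + 359 @ $11 = $12,591
LIFO COGS: 326 @ $16 + 326 @ $15 + 288 @ $11 = $13,274
Difference = |$12,591 − $13,274| = $683

$683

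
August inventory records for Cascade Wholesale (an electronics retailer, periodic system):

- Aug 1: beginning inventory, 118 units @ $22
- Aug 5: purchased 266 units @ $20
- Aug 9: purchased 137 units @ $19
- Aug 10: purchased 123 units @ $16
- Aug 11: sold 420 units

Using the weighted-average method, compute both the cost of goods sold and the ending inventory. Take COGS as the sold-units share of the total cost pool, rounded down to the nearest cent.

Aug 11, sell 420: 420/644 × $12,487.00 → $8,143.69
Ending inventory (cost pool remaining) = $4,343.31

COGS = $8,143.69; ending inventory = $4,343.31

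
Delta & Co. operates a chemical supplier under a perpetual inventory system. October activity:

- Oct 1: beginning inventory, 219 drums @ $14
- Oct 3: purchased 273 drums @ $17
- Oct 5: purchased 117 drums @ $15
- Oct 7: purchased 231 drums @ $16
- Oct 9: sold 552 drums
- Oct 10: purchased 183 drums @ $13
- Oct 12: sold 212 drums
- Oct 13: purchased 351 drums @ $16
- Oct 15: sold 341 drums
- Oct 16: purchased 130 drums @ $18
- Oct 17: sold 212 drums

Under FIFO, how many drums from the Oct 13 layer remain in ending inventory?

57

Oct 9, 552 sold [FIFO — oldest first]: 219 @ $14 + 273 @ $17 + 60 @ $15 = $8,607
Oct 12, 212 sold [FIFO — oldest first]: 57 @ $15 + 155 @ $16 = $3,335
Oct 15, 341 sold [FIFO — oldest first]: 76 @ $16 + 183 @ $13 + 82 @ $16 = $4,907
Oct 17, 212 sold [FIFO — oldest first]: 212 @ $16 = $3,392
Total COGS = $8,607 + $3,335 + $4,907 + $3,392 = $20,241
Ending inventory: 57 @ $16 + 130 @ $18 = $3,252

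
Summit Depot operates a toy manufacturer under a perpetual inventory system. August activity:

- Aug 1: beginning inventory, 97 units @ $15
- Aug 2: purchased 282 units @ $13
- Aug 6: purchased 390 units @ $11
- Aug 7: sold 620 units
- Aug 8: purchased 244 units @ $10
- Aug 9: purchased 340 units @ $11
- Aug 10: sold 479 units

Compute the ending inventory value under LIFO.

Aug 7, 620 sold [LIFO — newest first]: 390 @ $11 + 230 @ $13 = $7,280
Aug 10, 479 sold [LIFO — newest first]: 340 @ $11 + 139 @ $10 = $5,130
Total COGS = $7,280 + $5,130 = $12,410
Ending inventory: 97 @ $15 + 52 @ $13 + 105 @ $10 = $3,181

Ending inventory = $3,181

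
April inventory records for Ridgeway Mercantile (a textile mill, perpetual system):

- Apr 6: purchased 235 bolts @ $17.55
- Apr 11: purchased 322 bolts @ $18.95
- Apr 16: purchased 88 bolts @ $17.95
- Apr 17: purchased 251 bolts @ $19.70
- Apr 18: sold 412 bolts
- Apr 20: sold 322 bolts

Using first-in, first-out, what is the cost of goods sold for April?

COGS = $13,559.05

Apr 18, 412 sold [FIFO — oldest first]: 235 @ $17.55 + 177 @ $18.95 = $7,478.40
Apr 20, 322 sold [FIFO — oldest first]: 145 @ $18.95 + 88 @ $17.95 + 89 @ $19.70 = $6,080.65
Total COGS = $7,478.40 + $6,080.65 = $13,559.05
Ending inventory: 162 @ $19.70 = $3,191.40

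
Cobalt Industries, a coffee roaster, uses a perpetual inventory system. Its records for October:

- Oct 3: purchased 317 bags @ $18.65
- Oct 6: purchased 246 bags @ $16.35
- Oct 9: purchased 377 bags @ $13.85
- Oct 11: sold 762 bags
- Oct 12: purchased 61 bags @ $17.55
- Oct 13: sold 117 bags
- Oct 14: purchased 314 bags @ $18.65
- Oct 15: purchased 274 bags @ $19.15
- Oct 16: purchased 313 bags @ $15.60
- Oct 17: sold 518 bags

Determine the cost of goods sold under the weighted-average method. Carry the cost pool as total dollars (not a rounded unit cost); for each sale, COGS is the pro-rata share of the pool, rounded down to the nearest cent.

COGS = $23,327.77

After Oct 3: 317 on hand, pool $5,912.05 (≈ $18.6500 each)
After Oct 6: 563 on hand, pool $9,934.15 (≈ $17.6450 each)
After Oct 9: 940 on hand, pool $15,155.60 (≈ $16.1230 each)
Oct 11, sell 762: 762/940 × $15,155.60 → $12,285.70
After Oct 12: 239 on hand, pool $3,940.45 (≈ $16.4872 each)
Oct 13, sell 117: 117/239 × $3,940.45 → $1,929.00
After Oct 14: 436 on hand, pool $7,867.55 (≈ $18.0448 each)
After Oct 15: 710 on hand, pool $13,114.65 (≈ $18.4713 each)
After Oct 16: 1023 on hand, pool $17,997.45 (≈ $17.5928 each)
Oct 17, sell 518: 518/1023 × $17,997.45 → $9,113.07
Total COGS = $12,285.70 + $1,929.00 + $9,113.07 = $23,327.77
Ending inventory (cost pool remaining) = $8,884.38
Check: goods available $32,212.15 = COGS $23,327.77 + ending $8,884.38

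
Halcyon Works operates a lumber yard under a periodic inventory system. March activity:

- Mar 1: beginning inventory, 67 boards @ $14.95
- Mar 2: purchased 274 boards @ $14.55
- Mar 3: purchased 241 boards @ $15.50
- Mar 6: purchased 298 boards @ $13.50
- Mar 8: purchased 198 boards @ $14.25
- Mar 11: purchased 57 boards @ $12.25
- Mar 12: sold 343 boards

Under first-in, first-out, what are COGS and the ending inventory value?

Mar 12, 343 sold [FIFO — oldest first]: 67 @ $14.95 + 274 @ $14.55 + 2 @ $15.50 = $5,019.35
Ending inventory: 239 @ $15.50 + 298 @ $13.50 + 198 @ $14.25 + 57 @ $12.25 = $11,247.25

COGS = $5,019.35; ending inventory = $11,247.25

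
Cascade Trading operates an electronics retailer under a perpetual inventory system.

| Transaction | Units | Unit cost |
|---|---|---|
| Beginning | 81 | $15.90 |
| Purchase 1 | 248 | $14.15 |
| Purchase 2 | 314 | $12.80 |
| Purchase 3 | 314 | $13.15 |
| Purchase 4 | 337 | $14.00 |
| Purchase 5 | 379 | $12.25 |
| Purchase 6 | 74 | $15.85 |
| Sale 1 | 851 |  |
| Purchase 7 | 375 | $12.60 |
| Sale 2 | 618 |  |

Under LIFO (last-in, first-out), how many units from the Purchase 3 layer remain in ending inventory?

10

Sale 1 (851) [LIFO — newest first]: 74 @ $15.85 + 379 @ $12.25 + 337 @ $14.00 + 61 @ $13.15 = $11,335.80
Sale 2 (618) [LIFO — newest first]: 375 @ $12.60 + 243 @ $13.15 = $7,920.45
Total COGS = $11,335.80 + $7,920.45 = $19,256.25
Ending inventory: 81 @ $15.90 + 248 @ $14.15 + 314 @ $12.80 + 10 @ $13.15 = $8,947.80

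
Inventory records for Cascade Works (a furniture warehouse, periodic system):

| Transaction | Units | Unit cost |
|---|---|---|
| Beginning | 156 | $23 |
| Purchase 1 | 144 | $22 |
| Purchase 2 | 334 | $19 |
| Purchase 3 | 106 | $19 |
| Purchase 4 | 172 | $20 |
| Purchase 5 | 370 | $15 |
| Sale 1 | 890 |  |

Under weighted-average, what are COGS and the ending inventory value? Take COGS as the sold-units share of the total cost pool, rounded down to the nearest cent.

COGS = $16,735.05; ending inventory = $7,370.95

Sale 1, sell 890: 890/1282 × $24,106.00 → $16,735.05
Ending inventory (cost pool remaining) = $7,370.95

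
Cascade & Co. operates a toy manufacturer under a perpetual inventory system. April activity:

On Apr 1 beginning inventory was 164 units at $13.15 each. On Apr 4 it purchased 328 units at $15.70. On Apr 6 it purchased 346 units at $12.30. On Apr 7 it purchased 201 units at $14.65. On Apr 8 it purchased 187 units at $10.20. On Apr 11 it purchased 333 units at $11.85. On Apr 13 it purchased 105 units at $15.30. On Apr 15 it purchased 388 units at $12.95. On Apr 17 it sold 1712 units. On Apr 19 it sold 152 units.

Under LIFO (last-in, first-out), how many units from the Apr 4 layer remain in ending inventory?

24

Apr 17, 1712 sold [LIFO — newest first]: 388 @ $12.95 + 105 @ $15.30 + 333 @ $11.85 + 187 @ $10.20 + 201 @ $14.65 + 346 @ $12.30 + 152 @ $15.70 = $22,071.40
Apr 19, 152 sold [LIFO — newest first]: 152 @ $15.70 = $2,386.40
Total COGS = $22,071.40 + $2,386.40 = $24,457.80
Ending inventory: 164 @ $13.15 + 24 @ $15.70 = $2,533.40
Check: goods available $26,991.20 = COGS $24,457.80 + ending $2,533.40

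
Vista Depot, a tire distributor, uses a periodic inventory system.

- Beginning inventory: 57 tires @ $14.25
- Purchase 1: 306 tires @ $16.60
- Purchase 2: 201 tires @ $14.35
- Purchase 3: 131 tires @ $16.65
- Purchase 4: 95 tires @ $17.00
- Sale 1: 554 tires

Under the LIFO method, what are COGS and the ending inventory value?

Sale 1 (554) [LIFO — newest first]: 95 @ $17.00 + 131 @ $16.65 + 201 @ $14.35 + 127 @ $16.60 = $8,788.70
Ending inventory: 57 @ $14.25 + 179 @ $16.60 = $3,783.65

COGS = $8,788.70; ending inventory = $3,783.65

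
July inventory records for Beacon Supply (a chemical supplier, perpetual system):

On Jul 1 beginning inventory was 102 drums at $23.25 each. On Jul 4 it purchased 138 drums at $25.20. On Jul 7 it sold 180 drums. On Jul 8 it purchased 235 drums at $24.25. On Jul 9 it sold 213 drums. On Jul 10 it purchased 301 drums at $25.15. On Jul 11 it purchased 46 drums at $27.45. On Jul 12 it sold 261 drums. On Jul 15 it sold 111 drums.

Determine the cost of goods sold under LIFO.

Jul 7, 180 sold [LIFO — newest first]: 138 @ $25.20 + 42 @ $23.25 = $4,454.10
Jul 9, 213 sold [LIFO — newest first]: 213 @ $24.25 = $5,165.25
Jul 12, 261 sold [LIFO — newest first]: 46 @ $27.45 + 215 @ $25.15 = $6,669.95
Jul 15, 111 sold [LIFO — newest first]: 86 @ $25.15 + 22 @ $24.25 + 3 @ $23.25 = $2,766.15
Total COGS = $4,454.10 + $5,165.25 + $6,669.95 + $2,766.15 = $19,055.45
Ending inventory: 57 @ $23.25 = $1,325.25

COGS = $19,055.45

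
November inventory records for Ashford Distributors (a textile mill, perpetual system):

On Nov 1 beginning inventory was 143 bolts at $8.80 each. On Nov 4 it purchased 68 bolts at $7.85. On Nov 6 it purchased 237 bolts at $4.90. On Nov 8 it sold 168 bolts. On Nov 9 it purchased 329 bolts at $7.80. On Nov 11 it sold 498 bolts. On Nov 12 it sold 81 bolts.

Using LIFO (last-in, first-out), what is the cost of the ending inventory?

Ending inventory = $264.00

Nov 8, 168 sold [LIFO — newest first]: 168 @ $4.90 = $823.20
Nov 11, 498 sold [LIFO — newest first]: 329 @ $7.80 + 69 @ $4.90 + 68 @ $7.85 + 32 @ $8.80 = $3,719.70
Nov 12, 81 sold [LIFO — newest first]: 81 @ $8.80 = $712.80
Total COGS = $823.20 + $3,719.70 + $712.80 = $5,255.70
Ending inventory: 30 @ $8.80 = $264.00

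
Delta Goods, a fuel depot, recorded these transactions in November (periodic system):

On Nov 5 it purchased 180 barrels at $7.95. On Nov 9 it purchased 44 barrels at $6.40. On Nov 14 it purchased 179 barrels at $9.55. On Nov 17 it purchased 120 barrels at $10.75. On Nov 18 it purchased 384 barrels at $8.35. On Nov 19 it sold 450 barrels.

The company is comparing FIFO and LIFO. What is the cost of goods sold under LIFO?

FIFO COGS: 180 @ $7.95 + 44 @ $6.40 + 179 @ $9.55 + 47 @ $10.75 = $3,927.30
LIFO COGS: 384 @ $8.35 + 66 @ $10.75 = $3,915.90

COGS = $3,915.90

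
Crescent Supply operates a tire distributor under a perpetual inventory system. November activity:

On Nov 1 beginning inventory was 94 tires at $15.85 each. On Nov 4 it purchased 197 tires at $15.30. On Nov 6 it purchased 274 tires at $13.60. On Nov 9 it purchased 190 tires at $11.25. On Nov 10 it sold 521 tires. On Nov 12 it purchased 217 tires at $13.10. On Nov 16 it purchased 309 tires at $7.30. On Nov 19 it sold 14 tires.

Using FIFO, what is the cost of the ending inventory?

Ending inventory = $7,643.90

Nov 10, 521 sold [FIFO — oldest first]: 94 @ $15.85 + 197 @ $15.30 + 230 @ $13.60 = $7,632.00
Nov 19, 14 sold [FIFO — oldest first]: 14 @ $13.60 = $190.40
Total COGS = $7,632.00 + $190.40 = $7,822.40
Ending inventory: 30 @ $13.60 + 190 @ $11.25 + 217 @ $13.10 + 309 @ $7.30 = $7,643.90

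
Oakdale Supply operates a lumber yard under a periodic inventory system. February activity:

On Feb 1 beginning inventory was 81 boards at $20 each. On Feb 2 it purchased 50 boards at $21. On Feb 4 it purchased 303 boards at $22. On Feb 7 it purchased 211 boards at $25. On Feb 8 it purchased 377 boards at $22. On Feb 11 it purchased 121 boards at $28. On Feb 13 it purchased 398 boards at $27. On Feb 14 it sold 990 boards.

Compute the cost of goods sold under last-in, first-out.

COGS = $24,778

Feb 14, 990 sold [LIFO — newest first]: 398 @ $27 + 121 @ $28 + 377 @ $22 + 94 @ $25 = $24,778
Ending inventory: 81 @ $20 + 50 @ $21 + 303 @ $22 + 117 @ $25 = $12,261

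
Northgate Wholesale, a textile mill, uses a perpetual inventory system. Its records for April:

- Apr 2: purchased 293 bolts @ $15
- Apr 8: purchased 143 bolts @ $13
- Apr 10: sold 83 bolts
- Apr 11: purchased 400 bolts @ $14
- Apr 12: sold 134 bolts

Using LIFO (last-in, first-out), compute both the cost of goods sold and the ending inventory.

Apr 10, 83 sold [LIFO — newest first]: 83 @ $13 = $1,079
Apr 12, 134 sold [LIFO — newest first]: 134 @ $14 = $1,876
Total COGS = $1,079 + $1,876 = $2,955
Ending inventory: 293 @ $15 + 60 @ $13 + 266 @ $14 = $8,899

COGS = $2,955; ending inventory = $8,899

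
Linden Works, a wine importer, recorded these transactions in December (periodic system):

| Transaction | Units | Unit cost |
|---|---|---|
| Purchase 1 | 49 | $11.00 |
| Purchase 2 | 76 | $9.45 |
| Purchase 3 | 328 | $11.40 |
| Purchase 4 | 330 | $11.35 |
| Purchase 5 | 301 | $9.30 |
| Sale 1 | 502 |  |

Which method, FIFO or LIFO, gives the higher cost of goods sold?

FIFO COGS: 49 @ $11.00 + 76 @ $9.45 + 328 @ $11.40 + 49 @ $11.35 = $5,552.55
LIFO COGS: 301 @ $9.30 + 201 @ $11.35 = $5,080.65

FIFO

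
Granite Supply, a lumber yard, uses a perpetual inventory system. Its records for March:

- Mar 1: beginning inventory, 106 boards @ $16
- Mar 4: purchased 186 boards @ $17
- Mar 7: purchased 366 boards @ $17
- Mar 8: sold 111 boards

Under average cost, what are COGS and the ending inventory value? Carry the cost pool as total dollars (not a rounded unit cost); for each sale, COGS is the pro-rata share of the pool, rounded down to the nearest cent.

After Mar 1: 106 on hand, pool $1,696.00 (≈ $16.0000 each)
After Mar 4: 292 on hand, pool $4,858.00 (≈ $16.6370 each)
After Mar 7: 658 on hand, pool $11,080.00 (≈ $16.8389 each)
Mar 8, sell 111: 111/658 × $11,080.00 → $1,869.11
Ending inventory (cost pool remaining) = $9,210.89

COGS = $1,869.11; ending inventory = $9,210.89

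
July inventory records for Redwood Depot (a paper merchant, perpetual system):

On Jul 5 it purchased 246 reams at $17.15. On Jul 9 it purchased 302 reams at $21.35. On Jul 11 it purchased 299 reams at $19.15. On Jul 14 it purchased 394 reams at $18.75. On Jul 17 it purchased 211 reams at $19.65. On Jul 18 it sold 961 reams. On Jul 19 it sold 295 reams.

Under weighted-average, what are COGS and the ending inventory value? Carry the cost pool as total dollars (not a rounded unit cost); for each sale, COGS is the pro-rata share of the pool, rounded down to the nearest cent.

After Jul 5: 246 on hand, pool $4,218.90 (≈ $17.1500 each)
After Jul 9: 548 on hand, pool $10,666.60 (≈ $19.4646 each)
After Jul 11: 847 on hand, pool $16,392.45 (≈ $19.3535 each)
After Jul 14: 1241 on hand, pool $23,779.95 (≈ $19.1619 each)
After Jul 17: 1452 on hand, pool $27,926.10 (≈ $19.2329 each)
Jul 18, sell 961: 961/1452 × $27,926.10 → $18,482.77
Jul 19, sell 295: 295/491 × $9,443.33 → $5,673.69
Total COGS = $18,482.77 + $5,673.69 = $24,156.46
Ending inventory (cost pool remaining) = $3,769.64
Check: goods available $27,926.10 = COGS $24,156.46 + ending $3,769.64

COGS = $24,156.46; ending inventory = $3,769.64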